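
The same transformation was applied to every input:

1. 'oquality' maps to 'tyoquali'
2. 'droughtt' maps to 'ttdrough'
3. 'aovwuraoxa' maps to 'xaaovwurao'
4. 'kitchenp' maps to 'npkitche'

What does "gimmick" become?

ckgimmi

What's happening: move the last 2 characters to the front (rotate right by 2).
Applying that to "gimmick" gives "ckgimmi".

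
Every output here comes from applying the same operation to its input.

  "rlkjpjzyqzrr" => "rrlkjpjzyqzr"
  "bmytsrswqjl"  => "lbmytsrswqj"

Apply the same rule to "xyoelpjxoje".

Each output is the input with this applied: move the last character to the front.
For "xyoelpjxoje" the result is "exyoelpjxoj".

exyoelpjxoj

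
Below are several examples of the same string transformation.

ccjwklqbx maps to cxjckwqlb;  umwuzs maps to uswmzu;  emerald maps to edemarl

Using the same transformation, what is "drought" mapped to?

Each output is the input with this applied: move the last character to the front, then swap each adjacent pair of characters (1↔2, 3↔4, ...).
Applying both steps to "drought": "tdrough", then "dtorguh".

dtorguh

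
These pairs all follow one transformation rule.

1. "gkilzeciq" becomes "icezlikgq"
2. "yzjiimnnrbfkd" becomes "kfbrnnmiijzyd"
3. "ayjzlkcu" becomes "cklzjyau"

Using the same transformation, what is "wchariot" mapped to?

oirahcwt

Rule — reverse the string, then move the first character to the end.
Working it through for "wchariot": intermediate "toirahcw", final "oirahcwt".
(Check on "ayjzlkcu": → "ucklzjya" → "cklzjyau" ✓)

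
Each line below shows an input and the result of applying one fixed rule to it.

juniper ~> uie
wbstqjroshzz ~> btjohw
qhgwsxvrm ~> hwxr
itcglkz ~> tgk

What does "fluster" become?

lse

Rule — swap the first and last characters, then keep every other character starting from the second (positions 2nd, 4th, 6th, ...).
On "fluster": the first step gives "rlustef", and the second then gives "lse".
(Check on "juniper": → "runipej" → "uie" ✓)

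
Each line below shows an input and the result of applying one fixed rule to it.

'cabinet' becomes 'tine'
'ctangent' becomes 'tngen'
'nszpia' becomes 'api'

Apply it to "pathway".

yhwa

The transformation: delete the first 3 characters, then move the last character to the front.
"pathway" → "hway" → "yhwa".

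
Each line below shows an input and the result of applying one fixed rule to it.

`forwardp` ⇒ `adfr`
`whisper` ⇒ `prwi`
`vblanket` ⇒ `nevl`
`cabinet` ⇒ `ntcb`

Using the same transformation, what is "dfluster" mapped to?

sedl

The transformation: keep every other character starting from the first (positions 1st, 3rd, 5th, ...), then move the last 2 characters to the front (rotate right by 2).
Starting from "dfluster": after the first operation, "dlse"; after the second, "sedl".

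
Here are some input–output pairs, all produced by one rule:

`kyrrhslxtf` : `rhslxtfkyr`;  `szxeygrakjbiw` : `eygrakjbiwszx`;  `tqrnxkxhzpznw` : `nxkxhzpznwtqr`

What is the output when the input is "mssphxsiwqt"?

phxsiwqtmss

Rule — move the first 3 characters to the end (rotate left by 3).
"mssphxsiwqt" → "phxsiwqtmss".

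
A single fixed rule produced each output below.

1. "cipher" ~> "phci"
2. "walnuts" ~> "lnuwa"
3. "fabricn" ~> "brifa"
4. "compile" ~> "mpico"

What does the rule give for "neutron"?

Rule — delete the last 2 characters, then move the first 2 characters to the end (rotate left by 2).
Applying both steps to "neutron": "neutr", then "utrne".

utrne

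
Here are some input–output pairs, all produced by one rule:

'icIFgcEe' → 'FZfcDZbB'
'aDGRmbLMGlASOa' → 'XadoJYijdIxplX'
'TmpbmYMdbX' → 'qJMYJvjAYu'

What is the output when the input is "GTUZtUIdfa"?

dqrwQrfACX

The transformation: shift every letter 3 places backward in the alphabet (wrapping around), then flip the case of every letter.
Starting from "GTUZtUIdfa": after the first operation, "DQRWqRFacx"; after the second, "dqrwQrfACX".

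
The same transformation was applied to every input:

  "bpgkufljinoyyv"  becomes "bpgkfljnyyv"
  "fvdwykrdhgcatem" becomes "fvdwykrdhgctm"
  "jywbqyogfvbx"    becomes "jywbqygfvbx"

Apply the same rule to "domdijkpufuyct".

dmdjkpfyct

In each case the input is transformed by: remove every vowel.
Applying that to "domdijkpufuyct" gives "dmdjkpfyct".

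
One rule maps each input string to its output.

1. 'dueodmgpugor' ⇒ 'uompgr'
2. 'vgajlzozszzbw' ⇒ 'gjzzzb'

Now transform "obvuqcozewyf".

buczwf

The pattern: keep every other character starting from the second (positions 2nd, 4th, 6th, ...).
On "obvuqcozewyf" that produces "buczwf".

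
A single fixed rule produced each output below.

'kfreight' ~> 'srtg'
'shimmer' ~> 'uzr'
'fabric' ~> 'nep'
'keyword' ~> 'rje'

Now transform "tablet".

nyg

Each output is the input with this applied: shift every letter 13 places forward in the alphabet (wrapping around) — i.e. ROT13, then keep every other character starting from the second (positions 2nd, 4th, 6th, ...).
On "tablet": the first step gives "gnoyrg", and the second then gives "nyg".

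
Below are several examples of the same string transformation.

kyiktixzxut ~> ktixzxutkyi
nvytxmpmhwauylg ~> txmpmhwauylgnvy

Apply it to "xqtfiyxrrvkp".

fiyxrrvkpxqt

The rule is to move the first 3 characters to the end (rotate left by 3).
Doing the same to "xqtfiyxrrvkp": "fiyxrrvkpxqt".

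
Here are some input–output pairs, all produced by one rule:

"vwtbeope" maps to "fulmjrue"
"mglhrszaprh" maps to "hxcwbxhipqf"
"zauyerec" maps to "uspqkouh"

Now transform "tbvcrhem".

In each case the input is transformed by: move the last 2 characters to the front (rotate right by 2), then shift every letter 10 places backward in the alphabet (wrapping around).
For "tbvcrhem", step one produces "emtbvcrh"; step two turns that into "ucjrlshx".
(Check on "zauyerec": → "eczauyer" → "uspqkouh" ✓)

ucjrlshx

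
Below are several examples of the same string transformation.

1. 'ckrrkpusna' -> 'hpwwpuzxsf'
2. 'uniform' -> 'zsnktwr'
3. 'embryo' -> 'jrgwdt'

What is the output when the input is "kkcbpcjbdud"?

pphguhogizi

The pattern: shift every letter 5 places forward in the alphabet (wrapping around).
For "kkcbpcjbdud" the result is "pphguhogizi".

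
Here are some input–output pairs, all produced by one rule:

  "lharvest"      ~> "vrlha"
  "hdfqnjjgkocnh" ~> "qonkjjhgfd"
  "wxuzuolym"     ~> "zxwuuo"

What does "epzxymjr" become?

zyxpe

What's happening: delete the last 3 characters, then sort the characters into reverse alphabetical order.
"epzxymjr" → "epzxy" → "zyxpe".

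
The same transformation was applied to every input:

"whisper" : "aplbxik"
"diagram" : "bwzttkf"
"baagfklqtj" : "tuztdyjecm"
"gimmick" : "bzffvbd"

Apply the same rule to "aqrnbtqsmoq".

jtgkmuljhfj

Looking at the pairs, the operation is to swap each adjacent pair of characters (1↔2, 3↔4, ...), then shift every letter 7 places backward in the alphabet (wrapping around).
On "aqrnbtqsmoq": the first step gives "qanrtbsqomq", and the second then gives "jtgkmuljhfj".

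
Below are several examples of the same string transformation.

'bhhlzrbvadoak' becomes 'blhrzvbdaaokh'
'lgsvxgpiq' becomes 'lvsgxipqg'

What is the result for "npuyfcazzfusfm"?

nyucfzafzsumfp

In each case the input is transformed by: swap each adjacent pair of characters (1↔2, 3↔4, ...), then move the first character to the end.
Applying both steps to "npuyfcazzfusfm": "pnyucfzafzsumf", then "nyucfzafzsumfp".
(Check on "lgsvxgpiq": → "glvsgxipq" → "lvsgxipqg" ✓)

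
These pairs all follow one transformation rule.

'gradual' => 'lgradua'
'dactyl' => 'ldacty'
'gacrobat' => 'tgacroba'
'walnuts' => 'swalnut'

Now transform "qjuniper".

The rule is to move the last character to the front.
Applying that to "qjuniper" gives "rqjunipe".

rqjunipe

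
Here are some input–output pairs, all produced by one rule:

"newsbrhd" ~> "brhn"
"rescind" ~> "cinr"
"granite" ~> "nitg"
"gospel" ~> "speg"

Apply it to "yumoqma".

oqmy

What's happening: swap the first and last characters, then keep only the last 4 characters.
Applying both steps to "yumoqma": "aumoqmy", then "oqmy".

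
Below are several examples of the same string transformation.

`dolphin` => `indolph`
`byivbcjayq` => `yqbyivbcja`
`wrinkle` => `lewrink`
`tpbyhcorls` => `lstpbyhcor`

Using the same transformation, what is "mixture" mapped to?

What's happening: move the last 2 characters to the front (rotate right by 2).
Applying that to "mixture" gives "remixtu".

remixtu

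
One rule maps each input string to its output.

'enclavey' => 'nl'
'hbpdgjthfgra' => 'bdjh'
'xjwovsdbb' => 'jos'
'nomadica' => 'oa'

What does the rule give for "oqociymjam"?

qcy

The rule is to delete the last 3 characters, then keep every other character starting from the second (positions 2nd, 4th, 6th, ...).
Starting from "oqociymjam": after the first operation, "oqociym"; after the second, "qcy".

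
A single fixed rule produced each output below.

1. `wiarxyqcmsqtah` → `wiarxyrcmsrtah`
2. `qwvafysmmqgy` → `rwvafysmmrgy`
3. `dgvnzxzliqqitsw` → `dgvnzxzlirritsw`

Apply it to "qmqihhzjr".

Looking at the pairs, the operation is to replace every "q" with "r".
"qmqihhzjr" → "rmrihhzjr".

rmrihhzjr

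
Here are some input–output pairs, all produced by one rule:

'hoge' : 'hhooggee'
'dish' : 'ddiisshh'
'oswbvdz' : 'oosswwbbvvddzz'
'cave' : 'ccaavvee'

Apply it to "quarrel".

qquuaarrrreell

Each output is the input with this applied: double every character.
For "quarrel" the result is "qquuaarrrreell".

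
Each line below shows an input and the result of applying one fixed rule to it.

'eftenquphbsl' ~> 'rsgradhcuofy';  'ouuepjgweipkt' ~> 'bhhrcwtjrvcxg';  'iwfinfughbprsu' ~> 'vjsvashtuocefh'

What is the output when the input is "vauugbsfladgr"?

Looking at the pairs, the operation is to shift every letter 13 places forward in the alphabet (wrapping around) — i.e. ROT13.
Applying that to "vauugbsfladgr" gives "inhhtofsynqte".

inhhtofsynqte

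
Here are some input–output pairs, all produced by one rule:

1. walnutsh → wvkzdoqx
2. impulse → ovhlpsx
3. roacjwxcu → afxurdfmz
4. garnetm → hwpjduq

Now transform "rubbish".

The transformation: shift every letter 3 places forward in the alphabet (wrapping around), then move the last 3 characters to the front (rotate right by 3).
Working it through for "rubbish": intermediate "uxeelvk", final "lvkuxee".

lvkuxee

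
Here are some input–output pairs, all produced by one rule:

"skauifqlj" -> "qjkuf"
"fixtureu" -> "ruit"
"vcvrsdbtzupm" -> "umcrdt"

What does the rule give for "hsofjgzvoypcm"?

In each case the input is transformed by: move the last 3 characters to the front (rotate right by 3), then keep every other character starting from the first (positions 1st, 3rd, 5th, ...).
Applying both steps to "hsofjgzvoypcm": "pcmhsofjgzvoy", then "pmsfgvy".
(Check on "fixtureu": → "reufixtu" → "ruit" ✓)

pmsfgvy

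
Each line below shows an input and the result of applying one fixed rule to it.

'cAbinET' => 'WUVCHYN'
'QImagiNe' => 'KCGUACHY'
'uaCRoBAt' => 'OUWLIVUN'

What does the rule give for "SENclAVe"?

The transformation: shift every letter 6 places backward in the alphabet (wrapping around), then convert every letter to uppercase.
"SENclAVe" → "MYHWFUPY".

MYHWFUPY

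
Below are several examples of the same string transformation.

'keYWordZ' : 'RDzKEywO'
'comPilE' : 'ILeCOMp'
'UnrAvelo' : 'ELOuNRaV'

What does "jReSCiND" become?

IndJrEsc

Looking at the pairs, the operation is to move the last 3 characters to the front (rotate right by 3), then flip the case of every letter.
Starting from "jReSCiND": after the first operation, "iNDjReSC"; after the second, "IndJrEsc".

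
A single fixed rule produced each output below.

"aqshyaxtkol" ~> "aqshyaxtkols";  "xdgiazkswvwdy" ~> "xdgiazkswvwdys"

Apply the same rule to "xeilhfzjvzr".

xeilhfzjvzrs

What's happening: append "s".
"xeilhfzjvzr" → "xeilhfzjvzrs".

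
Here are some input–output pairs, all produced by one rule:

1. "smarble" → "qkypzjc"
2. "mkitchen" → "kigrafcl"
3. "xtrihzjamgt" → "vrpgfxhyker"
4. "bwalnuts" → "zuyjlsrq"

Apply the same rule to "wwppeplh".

uunncnjf

The rule is to shift every letter 2 places backward in the alphabet (wrapping around).
"wwppeplh" → "uunncnjf".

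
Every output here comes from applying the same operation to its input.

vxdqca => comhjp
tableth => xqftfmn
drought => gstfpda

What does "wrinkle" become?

The transformation: shift every letter 12 places forward in the alphabet (wrapping around), then move the first 3 characters to the end (rotate left by 3).
Starting from "wrinkle": after the first operation, "iduzwxq"; after the second, "zwxqidu".

zwxqidu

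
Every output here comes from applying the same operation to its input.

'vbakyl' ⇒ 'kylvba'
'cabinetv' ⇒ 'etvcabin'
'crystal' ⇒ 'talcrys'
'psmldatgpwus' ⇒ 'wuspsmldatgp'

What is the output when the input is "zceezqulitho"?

thozceezquli

Each output is the input with this applied: move the last 3 characters to the front (rotate right by 3).
So "zceezqulitho" becomes "thozceezquli".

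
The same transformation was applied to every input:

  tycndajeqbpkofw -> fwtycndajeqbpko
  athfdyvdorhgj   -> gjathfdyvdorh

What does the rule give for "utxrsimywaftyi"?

yiutxrsimywaft

Looking at the pairs, the operation is to move the last 2 characters to the front (rotate right by 2).
For "utxrsimywaftyi" the result is "yiutxrsimywaft".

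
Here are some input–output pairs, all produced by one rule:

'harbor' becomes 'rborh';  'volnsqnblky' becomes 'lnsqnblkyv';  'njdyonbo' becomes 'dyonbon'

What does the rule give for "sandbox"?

ndboxs

The pattern: move the first 2 characters to the end (rotate left by 2), then delete the last character.
Working it through for "sandbox": intermediate "ndboxsa", final "ndboxs".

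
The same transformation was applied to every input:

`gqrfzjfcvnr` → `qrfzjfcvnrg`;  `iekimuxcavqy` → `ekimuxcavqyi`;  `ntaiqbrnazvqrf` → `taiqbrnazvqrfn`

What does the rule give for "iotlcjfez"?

otlcjfezi

What's happening: move the first character to the end.
Doing the same to "iotlcjfez": "otlcjfezi".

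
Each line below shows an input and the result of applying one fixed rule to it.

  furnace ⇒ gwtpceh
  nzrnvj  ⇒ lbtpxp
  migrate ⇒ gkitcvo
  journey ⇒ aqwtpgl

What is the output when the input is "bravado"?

qtcxcfd

What's happening: swap the first and last characters, then shift every letter 2 places forward in the alphabet (wrapping around).
On "bravado": the first step gives "oravadb", and the second then gives "qtcxcfd".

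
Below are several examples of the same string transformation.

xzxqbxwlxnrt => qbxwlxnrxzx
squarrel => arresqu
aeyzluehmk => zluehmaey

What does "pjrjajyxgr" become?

jajyxgpjr

The rule is to delete the last character, then move the first 3 characters to the end (rotate left by 3).
"pjrjajyxgr" → "jajyxgpjr".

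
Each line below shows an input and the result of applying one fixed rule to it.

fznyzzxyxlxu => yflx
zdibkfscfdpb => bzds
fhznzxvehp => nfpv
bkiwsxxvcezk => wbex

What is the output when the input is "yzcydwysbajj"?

yyay

The pattern: keep one character in every 3, starting at position 1 (positions 1st, 4th, 7th, ...), then swap each adjacent pair of characters (1↔2, 3↔4, ...).
"yzcydwysbajj" → "yyay".
(Check on "bkiwsxxvcezk": → "bwxe" → "wbex" ✓)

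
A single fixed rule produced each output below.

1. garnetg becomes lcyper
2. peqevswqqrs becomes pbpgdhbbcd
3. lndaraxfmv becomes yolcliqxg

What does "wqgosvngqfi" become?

brzdgyrbqt

The pattern: shift every letter 11 places forward in the alphabet (wrapping around), then delete the first character.
On "wqgosvngqfi" that produces "brzdgyrbqt".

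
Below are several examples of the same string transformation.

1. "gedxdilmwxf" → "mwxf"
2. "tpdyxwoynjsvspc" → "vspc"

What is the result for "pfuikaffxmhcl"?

Each output is the input with this applied: keep only the last 4 characters.
Doing the same to "pfuikaffxmhcl": "mhcl".

mhcl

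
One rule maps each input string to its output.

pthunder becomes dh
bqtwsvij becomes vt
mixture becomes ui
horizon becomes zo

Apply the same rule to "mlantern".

The rule is to reverse the string, then keep one character in every 3, starting at position 3 (positions 3rd, 6th, 9th, ...).
For "mlantern", step one produces "nretnalm"; step two turns that into "ea".

ea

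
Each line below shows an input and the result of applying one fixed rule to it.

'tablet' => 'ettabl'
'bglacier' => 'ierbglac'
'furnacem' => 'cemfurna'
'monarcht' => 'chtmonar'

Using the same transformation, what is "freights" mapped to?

htsfreig

The transformation: swap the front and back halves of the string, then move the first character to the end.
For "freights" the result is "htsfreig".
(Check on "tablet": → "lettab" → "ettabl" ✓)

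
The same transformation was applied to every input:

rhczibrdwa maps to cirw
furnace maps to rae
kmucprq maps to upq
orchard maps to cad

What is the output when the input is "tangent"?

Each output is the input with this applied: delete the first 2 characters, then keep every other character starting from the first (positions 1st, 3rd, 5th, ...).
On "tangent": the first step gives "ngent", and the second then gives "net".

net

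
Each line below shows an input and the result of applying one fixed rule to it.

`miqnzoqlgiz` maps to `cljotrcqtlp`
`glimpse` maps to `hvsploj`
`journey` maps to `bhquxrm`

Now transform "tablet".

whoedw

The pattern: shift every letter 3 places forward in the alphabet (wrapping around), then reverse the string.
On "tablet": the first step gives "wdeohw", and the second then gives "whoedw".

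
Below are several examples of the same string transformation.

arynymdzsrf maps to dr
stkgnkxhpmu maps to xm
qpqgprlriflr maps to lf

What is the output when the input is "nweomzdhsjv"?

What's happening: keep one character in every 3, starting at position 1 (positions 1st, 4th, 7th, ...), then delete the first 2 characters.
Starting from "nweomzdhsjv": after the first operation, "nodj"; after the second, "dj".

dj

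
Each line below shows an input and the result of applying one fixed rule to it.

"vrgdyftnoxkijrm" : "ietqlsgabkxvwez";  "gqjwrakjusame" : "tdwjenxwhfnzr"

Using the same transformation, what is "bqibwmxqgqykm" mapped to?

odvojzkdtdlxz

The rule is to shift every letter 13 places forward in the alphabet (wrapping around) — i.e. ROT13.
On "bqibwmxqgqykm" that produces "odvojzkdtdlxz".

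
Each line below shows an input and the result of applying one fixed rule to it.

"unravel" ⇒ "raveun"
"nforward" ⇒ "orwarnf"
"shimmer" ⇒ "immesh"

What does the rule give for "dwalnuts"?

Each output is the input with this applied: delete the last character, then move the first 2 characters to the end (rotate left by 2).
"dwalnuts" → "dwalnut" → "alnutdw".

alnutdw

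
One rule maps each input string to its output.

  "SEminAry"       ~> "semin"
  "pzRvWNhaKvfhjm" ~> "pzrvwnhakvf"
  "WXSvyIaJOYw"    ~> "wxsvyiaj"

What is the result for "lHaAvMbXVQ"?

lhaavmb

In each case the input is transformed by: delete the last 3 characters, then convert every letter to lowercase.
On "lHaAvMbXVQ": the first step gives "lHaAvMb", and the second then gives "lhaavmb".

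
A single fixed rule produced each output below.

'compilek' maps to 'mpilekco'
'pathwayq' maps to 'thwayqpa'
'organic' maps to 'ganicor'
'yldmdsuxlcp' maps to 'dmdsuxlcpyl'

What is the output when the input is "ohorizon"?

orizonoh

What's happening: move the first 2 characters to the end (rotate left by 2).
Doing the same to "ohorizon": "orizonoh".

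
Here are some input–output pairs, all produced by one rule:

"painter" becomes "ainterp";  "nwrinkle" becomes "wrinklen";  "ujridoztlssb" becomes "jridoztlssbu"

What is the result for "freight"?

Looking at the pairs, the operation is to move the first character to the end.
"freight" → "reightf".

reightf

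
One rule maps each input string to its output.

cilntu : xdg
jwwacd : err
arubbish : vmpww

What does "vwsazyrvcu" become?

qrnvutm

Each output is the input with this applied: delete the last 3 characters, then shift every letter 5 places backward in the alphabet (wrapping around).
For "vwsazyrvcu", step one produces "vwsazyr"; step two turns that into "qrnvutm".
(Check on "cilntu": → "cil" → "xdg" ✓)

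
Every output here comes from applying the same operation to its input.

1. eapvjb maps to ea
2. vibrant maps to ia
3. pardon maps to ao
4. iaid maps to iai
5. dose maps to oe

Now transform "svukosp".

The rule is to keep only the vowels.
So "svukosp" becomes "uo".

uo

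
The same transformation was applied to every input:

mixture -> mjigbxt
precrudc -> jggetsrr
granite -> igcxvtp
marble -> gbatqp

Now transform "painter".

The pattern: sort the characters into reverse alphabetical order, then shift every letter 11 places backward in the alphabet (wrapping around).
For "painter" the result is "igecxtp".

igecxtp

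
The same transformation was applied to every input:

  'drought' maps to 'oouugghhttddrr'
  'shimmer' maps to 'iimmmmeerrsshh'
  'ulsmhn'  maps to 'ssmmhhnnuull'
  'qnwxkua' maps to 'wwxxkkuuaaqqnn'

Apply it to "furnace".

rrnnaacceeffuu

The pattern: move the first 2 characters to the end (rotate left by 2), then double every character.
Working it through for "furnace": intermediate "rnacefu", final "rrnnaacceeffuu".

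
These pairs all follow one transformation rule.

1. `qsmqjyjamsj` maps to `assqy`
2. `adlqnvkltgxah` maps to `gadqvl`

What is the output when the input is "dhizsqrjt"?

The pattern: keep every other character starting from the second (positions 2nd, 4th, 6th, ...), then move the last 2 characters to the front (rotate right by 2).
Applying both steps to "dhizsqrjt": "hzqj", then "qjhz".

qjhz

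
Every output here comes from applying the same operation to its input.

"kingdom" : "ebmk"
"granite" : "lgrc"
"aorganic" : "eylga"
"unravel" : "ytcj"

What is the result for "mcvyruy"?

The pattern: shift every letter 2 places backward in the alphabet (wrapping around), then delete the first 3 characters.
Working it through for "mcvyruy": intermediate "katwpsw", final "wpsw".

wpsw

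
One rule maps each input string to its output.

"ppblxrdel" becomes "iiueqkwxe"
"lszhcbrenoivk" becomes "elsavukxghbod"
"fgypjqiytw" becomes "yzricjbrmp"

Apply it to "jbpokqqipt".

In each case the input is transformed by: shift every letter 7 places backward in the alphabet (wrapping around).
For "jbpokqqipt" the result is "cuihdjjbim".

cuihdjjbim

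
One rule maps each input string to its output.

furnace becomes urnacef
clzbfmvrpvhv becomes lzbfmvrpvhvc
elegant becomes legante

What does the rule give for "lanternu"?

The rule is to move the first character to the end.
On "lanternu" that produces "anternul".

anternul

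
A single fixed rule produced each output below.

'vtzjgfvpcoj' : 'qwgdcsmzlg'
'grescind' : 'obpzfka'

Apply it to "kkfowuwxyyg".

hcltrtuvvd

The rule is to delete the first character, then shift every letter 3 places backward in the alphabet (wrapping around).
Starting from "kkfowuwxyyg": after the first operation, "kfowuwxyyg"; after the second, "hcltrtuvvd".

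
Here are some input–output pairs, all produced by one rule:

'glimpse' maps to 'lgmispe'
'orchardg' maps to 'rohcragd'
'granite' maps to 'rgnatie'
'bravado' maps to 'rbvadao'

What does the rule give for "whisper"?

In each case the input is transformed by: swap each adjacent pair of characters (1↔2, 3↔4, ...).
Applying that to "whisper" gives "hwsiepr".

hwsiepr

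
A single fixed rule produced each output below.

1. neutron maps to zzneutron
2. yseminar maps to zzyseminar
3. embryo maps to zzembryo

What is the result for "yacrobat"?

zzyacrobat

The rule is to prepend "zz".
For "yacrobat" the result is "zzyacrobat".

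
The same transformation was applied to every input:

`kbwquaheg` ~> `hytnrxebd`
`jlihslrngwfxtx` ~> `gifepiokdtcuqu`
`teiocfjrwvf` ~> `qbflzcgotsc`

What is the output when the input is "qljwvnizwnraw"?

The pattern: shift every letter 3 places backward in the alphabet (wrapping around).
Doing the same to "qljwvnizwnraw": "nigtskfwtkoxt".

nigtskfwtkoxt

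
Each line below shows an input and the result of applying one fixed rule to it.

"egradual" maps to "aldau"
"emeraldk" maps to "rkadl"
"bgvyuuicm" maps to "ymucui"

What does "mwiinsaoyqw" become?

iwnqsyao

Rule — delete the first 3 characters, then take characters alternately from the front and the back (1st, last, 2nd, 2nd-last, ...).
On "mwiinsaoyqw": the first step gives "insaoyqw", and the second then gives "iwnqsyao".
(Check on "egradual": → "adual" → "aldau" ✓)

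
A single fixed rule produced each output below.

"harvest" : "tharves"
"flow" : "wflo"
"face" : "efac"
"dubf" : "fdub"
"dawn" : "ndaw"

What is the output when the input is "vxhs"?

The rule is to move the last character to the front.
Doing the same to "vxhs": "svxh".

svxh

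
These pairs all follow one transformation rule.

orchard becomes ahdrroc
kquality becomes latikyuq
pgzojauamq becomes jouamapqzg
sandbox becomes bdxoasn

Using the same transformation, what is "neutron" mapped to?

rtnoenu

The pattern: move the first 3 characters to the end (rotate left by 3), then swap each adjacent pair of characters (1↔2, 3↔4, ...).
Starting from "neutron": after the first operation, "tronneu"; after the second, "rtnoenu".
(Check on "orchard": → "hardorc" → "ahdrroc" ✓)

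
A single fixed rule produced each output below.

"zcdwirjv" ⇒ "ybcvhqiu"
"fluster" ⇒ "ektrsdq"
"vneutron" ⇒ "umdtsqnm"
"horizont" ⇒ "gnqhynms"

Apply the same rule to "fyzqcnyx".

The transformation: shift every letter 1 place backward in the alphabet (wrapping around).
For "fyzqcnyx" the result is "exypbmxw".

exypbmxw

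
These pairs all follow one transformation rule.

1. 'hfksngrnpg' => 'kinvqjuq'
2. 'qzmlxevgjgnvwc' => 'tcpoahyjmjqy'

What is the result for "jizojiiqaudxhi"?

mlcrmlltdxga

What's happening: delete the last 2 characters, then shift every letter 3 places forward in the alphabet (wrapping around).
Applying both steps to "jizojiiqaudxhi": "jizojiiqaudx", then "mlcrmlltdxga".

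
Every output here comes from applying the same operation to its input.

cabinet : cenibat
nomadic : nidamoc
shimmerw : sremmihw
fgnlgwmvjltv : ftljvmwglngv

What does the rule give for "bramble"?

In each case the input is transformed by: swap the first and last characters, then reverse the string.
Applying that to "bramble" gives "blbmare".

blbmare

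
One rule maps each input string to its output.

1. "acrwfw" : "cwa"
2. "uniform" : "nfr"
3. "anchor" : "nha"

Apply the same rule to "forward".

The transformation: swap the first and last characters, then keep every other character starting from the second (positions 2nd, 4th, 6th, ...).
Applying both steps to "forward": "dorwarf", then "owr".

owr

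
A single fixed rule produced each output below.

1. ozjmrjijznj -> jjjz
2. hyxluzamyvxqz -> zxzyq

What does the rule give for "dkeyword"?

deo

What's happening: move the last character to the front, then keep one character in every 3, starting at position 1 (positions 1st, 4th, 7th, ...).
For "dkeyword" the result is "deo".
(Check on "hyxluzamyvxqz": → "zhyxluzamyvxq" → "zxzyq" ✓)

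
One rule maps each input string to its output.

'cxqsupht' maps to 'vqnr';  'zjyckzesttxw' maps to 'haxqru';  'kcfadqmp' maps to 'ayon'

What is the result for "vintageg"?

In each case the input is transformed by: keep every other character starting from the second (positions 2nd, 4th, 6th, ...), then shift every letter 2 places backward in the alphabet (wrapping around).
Starting from "vintageg": after the first operation, "itgg"; after the second, "gree".

gree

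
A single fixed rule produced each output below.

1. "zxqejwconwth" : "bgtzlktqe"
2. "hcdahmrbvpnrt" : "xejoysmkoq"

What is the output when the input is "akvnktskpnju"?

What's happening: delete the first 3 characters, then shift every letter 3 places backward in the alphabet (wrapping around).
Doing the same to "akvnktskpnju": "khqphmkgr".
(Check on "hcdahmrbvpnrt": → "ahmrbvpnrt" → "xejoysmkoq" ✓)

khqphmkgr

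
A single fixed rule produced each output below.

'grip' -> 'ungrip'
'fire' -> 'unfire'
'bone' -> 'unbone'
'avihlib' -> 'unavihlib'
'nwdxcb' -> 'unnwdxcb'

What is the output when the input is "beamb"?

The pattern: prepend "un".
Doing the same to "beamb": "unbeamb".

unbeamb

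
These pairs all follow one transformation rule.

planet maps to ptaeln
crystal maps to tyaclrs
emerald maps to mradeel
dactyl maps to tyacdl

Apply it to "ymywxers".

yyemrswx

In each case the input is transformed by: sort the characters into alphabetical order, then move the last 2 characters to the front (rotate right by 2).
"ymywxers" → "emrswxyy" → "yyemrswx".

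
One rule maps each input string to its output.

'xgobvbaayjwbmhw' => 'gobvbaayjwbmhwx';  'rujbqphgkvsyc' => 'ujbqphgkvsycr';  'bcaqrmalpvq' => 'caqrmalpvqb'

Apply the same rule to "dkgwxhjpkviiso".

The rule is to move the first character to the end.
For "dkgwxhjpkviiso" the result is "kgwxhjpkviisod".

kgwxhjpkviisod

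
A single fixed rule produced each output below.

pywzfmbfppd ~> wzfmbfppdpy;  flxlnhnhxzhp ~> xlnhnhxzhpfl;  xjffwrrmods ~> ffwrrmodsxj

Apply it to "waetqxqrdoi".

etqxqrdoiwa

Each output is the input with this applied: move the first 2 characters to the end (rotate left by 2).
Applying that to "waetqxqrdoi" gives "etqxqrdoiwa".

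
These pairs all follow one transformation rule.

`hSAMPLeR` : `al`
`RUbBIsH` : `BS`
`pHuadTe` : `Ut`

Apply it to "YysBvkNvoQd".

SKO

Rule — flip the case of every letter, then keep one character in every 3, starting at position 3 (positions 3rd, 6th, 9th, ...).
"YysBvkNvoQd" → "SKO".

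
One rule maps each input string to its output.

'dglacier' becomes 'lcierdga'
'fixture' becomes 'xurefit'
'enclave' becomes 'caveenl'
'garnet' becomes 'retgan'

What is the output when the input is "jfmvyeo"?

myeojfv

Looking at the pairs, the operation is to move the first 3 characters to the end (rotate left by 3), then swap the first and last characters.
Working it through for "jfmvyeo": intermediate "vyeojfm", final "myeojfv".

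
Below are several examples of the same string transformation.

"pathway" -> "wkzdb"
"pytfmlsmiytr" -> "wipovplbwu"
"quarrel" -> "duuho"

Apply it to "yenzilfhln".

In each case the input is transformed by: delete the first 2 characters, then shift every letter 3 places forward in the alphabet (wrapping around).
Working it through for "yenzilfhln": intermediate "nzilfhln", final "qcloikoq".

qcloikoq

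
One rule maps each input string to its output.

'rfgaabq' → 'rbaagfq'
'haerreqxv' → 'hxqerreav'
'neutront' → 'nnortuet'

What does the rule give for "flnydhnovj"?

fvonhdynlj

Rule — swap the first and last characters, then reverse the string.
"flnydhnovj" → "jlnydhnovf" → "fvonhdynlj".
(Check on "neutront": → "teutronn" → "nnortuet" ✓)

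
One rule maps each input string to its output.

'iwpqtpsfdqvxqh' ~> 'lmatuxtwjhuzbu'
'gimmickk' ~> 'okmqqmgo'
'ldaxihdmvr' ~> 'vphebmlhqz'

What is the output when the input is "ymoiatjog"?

Rule — shift every letter 4 places forward in the alphabet (wrapping around), then move the last character to the front.
For "ymoiatjog" the result is "kcqsmexns".

kcqsmexns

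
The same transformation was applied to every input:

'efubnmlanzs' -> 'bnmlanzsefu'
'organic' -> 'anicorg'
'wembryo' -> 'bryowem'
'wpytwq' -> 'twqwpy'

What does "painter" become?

In each case the input is transformed by: move the first 3 characters to the end (rotate left by 3).
Doing the same to "painter": "nterpai".

nterpai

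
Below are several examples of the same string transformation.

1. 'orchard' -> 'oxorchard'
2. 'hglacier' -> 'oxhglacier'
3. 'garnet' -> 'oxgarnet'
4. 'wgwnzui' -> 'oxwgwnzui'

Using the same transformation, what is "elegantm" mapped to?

The transformation: prepend "ox".
Doing the same to "elegantm": "oxelegantm".

oxelegantm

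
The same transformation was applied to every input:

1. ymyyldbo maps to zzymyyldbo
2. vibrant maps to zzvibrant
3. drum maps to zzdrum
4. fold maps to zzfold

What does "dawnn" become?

Looking at the pairs, the operation is to prepend "zz".
Applying that to "dawnn" gives "zzdawnn".

zzdawnn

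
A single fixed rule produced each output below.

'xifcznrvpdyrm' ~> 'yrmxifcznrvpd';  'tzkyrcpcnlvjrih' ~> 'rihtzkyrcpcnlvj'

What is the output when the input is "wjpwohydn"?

ydnwjpwoh

The pattern: move the last 3 characters to the front (rotate right by 3).
"wjpwohydn" → "ydnwjpwoh".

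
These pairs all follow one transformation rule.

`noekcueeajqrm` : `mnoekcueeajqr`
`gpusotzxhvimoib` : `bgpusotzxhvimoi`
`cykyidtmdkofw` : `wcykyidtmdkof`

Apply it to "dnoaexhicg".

The pattern: move the last character to the front.
On "dnoaexhicg" that produces "gdnoaexhic".

gdnoaexhic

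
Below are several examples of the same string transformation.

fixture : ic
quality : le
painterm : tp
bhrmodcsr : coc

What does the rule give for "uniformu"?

The transformation: shift every letter 11 places forward in the alphabet (wrapping around), then keep one character in every 3, starting at position 3 (positions 3rd, 6th, 9th, ...).
On "uniformu" that produces "tc".

tc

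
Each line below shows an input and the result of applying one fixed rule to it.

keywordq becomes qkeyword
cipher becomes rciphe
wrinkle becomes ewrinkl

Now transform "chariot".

The rule is to move the last character to the front.
Doing the same to "chariot": "tchario".

tchario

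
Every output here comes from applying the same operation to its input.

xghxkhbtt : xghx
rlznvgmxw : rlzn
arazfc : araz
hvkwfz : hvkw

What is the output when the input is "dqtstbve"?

dqts

Rule — keep only the first 4 characters.
"dqtstbve" → "dqts".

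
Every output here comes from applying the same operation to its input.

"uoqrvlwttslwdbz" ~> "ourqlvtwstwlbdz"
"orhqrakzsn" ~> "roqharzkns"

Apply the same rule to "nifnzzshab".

The pattern: swap each adjacent pair of characters (1↔2, 3↔4, ...).
So "nifnzzshab" becomes "innfzzhsba".

innfzzhsba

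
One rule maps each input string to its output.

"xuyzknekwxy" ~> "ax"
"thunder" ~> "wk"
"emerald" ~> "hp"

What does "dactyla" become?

In each case the input is transformed by: shift every letter 3 places forward in the alphabet (wrapping around), then keep only the first 2 characters.
Working it through for "dactyla": intermediate "gdfwbod", final "gd".

gd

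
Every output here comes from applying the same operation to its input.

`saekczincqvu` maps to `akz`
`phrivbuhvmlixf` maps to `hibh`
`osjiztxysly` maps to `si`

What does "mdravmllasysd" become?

dam

Each output is the input with this applied: keep every other character starting from the second (positions 2nd, 4th, 6th, ...), then delete the last 3 characters.
"mdravmllasysd" → "damlss" → "dam".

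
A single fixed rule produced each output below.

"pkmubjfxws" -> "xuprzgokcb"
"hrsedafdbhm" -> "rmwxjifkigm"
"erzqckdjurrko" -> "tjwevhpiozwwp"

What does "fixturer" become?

In each case the input is transformed by: move the last character to the front, then shift every letter 5 places forward in the alphabet (wrapping around).
For "fixturer", step one produces "rfixture"; step two turns that into "wkncyzwj".

wkncyzwj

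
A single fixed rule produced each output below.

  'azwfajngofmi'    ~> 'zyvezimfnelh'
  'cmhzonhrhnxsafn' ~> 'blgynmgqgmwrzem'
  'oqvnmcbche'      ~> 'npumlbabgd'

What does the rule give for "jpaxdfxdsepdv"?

The rule is to shift every letter 1 place backward in the alphabet (wrapping around).
Doing the same to "jpaxdfxdsepdv": "iozwcewcrdocu".

iozwcewcrdocu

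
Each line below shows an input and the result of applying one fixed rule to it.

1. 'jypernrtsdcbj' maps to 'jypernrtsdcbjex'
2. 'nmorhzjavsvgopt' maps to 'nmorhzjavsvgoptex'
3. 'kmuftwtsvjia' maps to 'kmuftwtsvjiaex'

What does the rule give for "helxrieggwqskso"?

In each case the input is transformed by: append "ex".
On "helxrieggwqskso" that produces "helxrieggwqsksoex".

helxrieggwqsksoex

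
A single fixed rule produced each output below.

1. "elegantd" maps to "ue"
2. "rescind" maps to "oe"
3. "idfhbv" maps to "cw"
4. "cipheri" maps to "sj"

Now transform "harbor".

ps

The rule is to shift every letter 1 place forward in the alphabet (wrapping around), then keep only the last 2 characters.
Working it through for "harbor": intermediate "ibscps", final "ps".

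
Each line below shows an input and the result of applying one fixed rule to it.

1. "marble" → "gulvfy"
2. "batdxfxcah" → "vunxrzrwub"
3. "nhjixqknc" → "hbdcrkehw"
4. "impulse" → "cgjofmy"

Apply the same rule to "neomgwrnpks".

Looking at the pairs, the operation is to shift every letter 6 places backward in the alphabet (wrapping around).
Applying that to "neomgwrnpks" gives "hyigaqlhjem".

hyigaqlhjem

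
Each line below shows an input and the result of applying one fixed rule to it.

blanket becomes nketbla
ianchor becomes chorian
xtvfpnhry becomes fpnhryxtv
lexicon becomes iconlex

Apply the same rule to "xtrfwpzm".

fwpzmxtr

Rule — move the first 3 characters to the end (rotate left by 3).
Doing the same to "xtrfwpzm": "fwpzmxtr".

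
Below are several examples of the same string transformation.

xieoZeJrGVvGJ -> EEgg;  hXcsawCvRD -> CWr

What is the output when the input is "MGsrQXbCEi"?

Sxe

Rule — keep one character in every 3, starting at position 3 (positions 3rd, 6th, 9th, ...), then flip the case of every letter.
Working it through for "MGsrQXbCEi": intermediate "sXE", final "Sxe".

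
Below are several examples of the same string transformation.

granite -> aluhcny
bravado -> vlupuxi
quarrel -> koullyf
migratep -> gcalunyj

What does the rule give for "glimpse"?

afcgjmy

In each case the input is transformed by: shift every letter 6 places backward in the alphabet (wrapping around).
"glimpse" → "afcgjmy".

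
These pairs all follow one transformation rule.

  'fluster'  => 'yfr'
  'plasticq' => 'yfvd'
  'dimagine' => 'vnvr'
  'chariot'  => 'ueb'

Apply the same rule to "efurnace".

In each case the input is transformed by: keep every other character starting from the second (positions 2nd, 4th, 6th, ...), then shift every letter 13 places forward in the alphabet (wrapping around) — i.e. ROT13.
"efurnace" → "frae" → "senr".

senr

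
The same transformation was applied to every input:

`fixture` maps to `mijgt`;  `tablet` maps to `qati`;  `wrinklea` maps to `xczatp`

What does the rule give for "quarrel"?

pggta

In each case the input is transformed by: delete the first 2 characters, then shift every letter 11 places backward in the alphabet (wrapping around).
For "quarrel" the result is "pggta".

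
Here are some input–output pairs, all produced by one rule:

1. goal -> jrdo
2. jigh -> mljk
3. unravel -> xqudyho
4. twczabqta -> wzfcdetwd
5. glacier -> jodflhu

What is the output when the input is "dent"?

ghqw

The transformation: shift every letter 3 places forward in the alphabet (wrapping around).
On "dent" that produces "ghqw".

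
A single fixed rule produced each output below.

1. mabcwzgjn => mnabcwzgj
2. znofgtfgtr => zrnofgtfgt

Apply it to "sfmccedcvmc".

The pattern: swap the first and last characters, then move the last character to the front.
For "sfmccedcvmc" the result is "scfmccedcvm".

scfmccedcvm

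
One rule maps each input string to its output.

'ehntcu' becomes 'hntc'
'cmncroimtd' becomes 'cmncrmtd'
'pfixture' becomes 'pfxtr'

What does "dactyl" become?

dctyl

Each output is the input with this applied: remove every vowel.
So "dactyl" becomes "dctyl".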